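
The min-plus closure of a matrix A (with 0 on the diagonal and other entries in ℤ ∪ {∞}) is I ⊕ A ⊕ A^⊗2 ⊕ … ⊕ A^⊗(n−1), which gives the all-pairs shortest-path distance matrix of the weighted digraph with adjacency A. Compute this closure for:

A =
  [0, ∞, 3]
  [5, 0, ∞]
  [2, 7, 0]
Closure =
  [0, 10, 3]
  [5, 0, 8]
  [2, 7, 0]

This is the Floyd-Warshall all-pairs shortest-path computation. For each intermediate vertex k = 0, 1, …, 2, update dist[i][j] ← min(dist[i][j], dist[i][k] + dist[k][j]). The final matrix gives, for each (i, j), the minimum total weight of any directed path from i to j (possibly empty when i = j).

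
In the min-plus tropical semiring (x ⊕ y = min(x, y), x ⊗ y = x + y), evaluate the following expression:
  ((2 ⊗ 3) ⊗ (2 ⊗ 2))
((2 ⊗ 3) ⊗ (2 ⊗ 2)) = 9

Expand innermost to outermost. Recall ⊕ takes the minimum of its arguments and ⊗ takes their sum. Working out the expression ((2 ⊗ 3) ⊗ (2 ⊗ 2)) gives 9.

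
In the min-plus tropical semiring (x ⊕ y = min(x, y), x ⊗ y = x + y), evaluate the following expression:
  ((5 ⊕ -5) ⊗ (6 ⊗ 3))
((5 ⊕ -5) ⊗ (6 ⊗ 3)) = 4

Expand innermost to outermost. Recall ⊕ takes the minimum of its arguments and ⊗ takes their sum. Working out the expression ((5 ⊕ -5) ⊗ (6 ⊗ 3)) gives 4.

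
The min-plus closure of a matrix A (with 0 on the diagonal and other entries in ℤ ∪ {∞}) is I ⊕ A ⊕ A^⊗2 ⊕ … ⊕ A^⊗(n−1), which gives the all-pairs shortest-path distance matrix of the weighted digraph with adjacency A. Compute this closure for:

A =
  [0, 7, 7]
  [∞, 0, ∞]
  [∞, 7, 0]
Closure =
  [0, 7, 7]
  [∞, 0, ∞]
  [∞, 7, 0]

This is the Floyd-Warshall all-pairs shortest-path computation. For each intermediate vertex k = 0, 1, …, 2, update dist[i][j] ← min(dist[i][j], dist[i][k] + dist[k][j]). The final matrix gives, for each (i, j), the minimum total weight of any directed path from i to j (possibly empty when i = j).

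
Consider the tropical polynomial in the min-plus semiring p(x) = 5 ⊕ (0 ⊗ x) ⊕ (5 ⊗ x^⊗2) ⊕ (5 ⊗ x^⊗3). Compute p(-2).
p(-2) = -2

A tropical monomial a ⊗ x^⊗i evaluates to a + i · x. Evaluating each term at x = -2:
  Term 0 contributes 5 + 0 · -2 = 5
  Term 1 contributes 0 + 1 · -2 = -2
  Term 2 contributes 5 + 2 · -2 = 1
  Term 3 contributes 5 + 3 · -2 = -1
p(-2) = ⊕ of these = min[5, -2, 1, -1] = -2.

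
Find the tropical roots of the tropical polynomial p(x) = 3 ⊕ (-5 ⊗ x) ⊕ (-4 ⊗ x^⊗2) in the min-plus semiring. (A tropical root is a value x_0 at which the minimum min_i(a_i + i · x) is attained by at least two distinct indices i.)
Roots: {-1, 8}

Each tropical root is a break point of the lower envelope of the lines y = a_i + i · x (there are 3 lines, with slopes 0, 1, ..., 2). Only the lines that attain the minimum somewhere contribute to roots; other lines are dominated. Here the surviving (envelope) indices are i = 2, i = 1, i = 0.
Intersections between consecutive envelope lines give the roots: for adjacent envelope indices i < j the intersection is x = (a_i − a_j) / (j − i). Reading off the sorted break points: {-1, 8}.
Verification: at each break x_0, at least two indices attain the minimum of min_i(a_i + i · x_0).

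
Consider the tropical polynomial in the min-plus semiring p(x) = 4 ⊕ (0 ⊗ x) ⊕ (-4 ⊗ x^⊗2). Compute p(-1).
p(-1) = -6

A tropical monomial a ⊗ x^⊗i evaluates to a + i · x. Evaluating each term at x = -1:
  Term 0 contributes 4 + 0 · -1 = 4
  Term 1 contributes 0 + 1 · -1 = -1
  Term 2 contributes -4 + 2 · -1 = -6
p(-1) = ⊕ of these = min[4, -1, -6] = -6.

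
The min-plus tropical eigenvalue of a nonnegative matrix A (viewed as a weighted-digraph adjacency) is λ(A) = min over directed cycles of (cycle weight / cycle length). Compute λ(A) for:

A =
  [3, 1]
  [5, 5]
λ(A) = 3

Enumerate directed cycles and compute their means (weight / length). Sample:
  cycle 0 → 0: weight = 3, length = 1, mean = 3/1 ≈ 3.000
  cycle 1 → 1: weight = 5, length = 1, mean = 5/1 ≈ 5.000
  cycle 0 → 1 → 0: weight = 6, length = 2, mean = 6/2 ≈ 3.000
  cycle 1 → 0 → 1: weight = 6, length = 2, mean = 6/2 ≈ 3.000
Minimum mean = 3.000, attained e.g. along the cycle 0 → 0 with weight 3 and length 1. So λ(A) = 3/1 = 3.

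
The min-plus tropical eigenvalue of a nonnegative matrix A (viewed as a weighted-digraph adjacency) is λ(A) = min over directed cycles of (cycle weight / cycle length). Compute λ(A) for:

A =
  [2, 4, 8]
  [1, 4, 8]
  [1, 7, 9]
λ(A) = 2

Enumerate directed cycles and compute their means (weight / length). Sample:
  cycle 0 → 0: weight = 2, length = 1, mean = 2/1 ≈ 2.000
  cycle 1 → 1: weight = 4, length = 1, mean = 4/1 ≈ 4.000
  cycle 2 → 2: weight = 9, length = 1, mean = 9/1 ≈ 9.000
  cycle 0 → 1 → 0: weight = 5, length = 2, mean = 5/2 ≈ 2.500
  cycle 0 → 2 → 0: weight = 9, length = 2, mean = 9/2 ≈ 4.500
  cycle 1 → 0 → 1: weight = 5, length = 2, mean = 5/2 ≈ 2.500
Minimum mean = 2.000, attained e.g. along the cycle 0 → 0 with weight 2 and length 1. So λ(A) = 2/1 = 2.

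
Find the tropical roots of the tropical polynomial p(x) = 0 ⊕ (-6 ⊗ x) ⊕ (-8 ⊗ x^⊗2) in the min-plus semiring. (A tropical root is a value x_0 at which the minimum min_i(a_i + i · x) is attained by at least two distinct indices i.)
Roots: {2, 6}

Each tropical root is a break point of the lower envelope of the lines y = a_i + i · x (there are 3 lines, with slopes 0, 1, ..., 2). Only the lines that attain the minimum somewhere contribute to roots; other lines are dominated. Here the surviving (envelope) indices are i = 2, i = 1, i = 0.
Intersections between consecutive envelope lines give the roots: for adjacent envelope indices i < j the intersection is x = (a_i − a_j) / (j − i). Reading off the sorted break points: {2, 6}.
Verification: at each break x_0, at least two indices attain the minimum of min_i(a_i + i · x_0).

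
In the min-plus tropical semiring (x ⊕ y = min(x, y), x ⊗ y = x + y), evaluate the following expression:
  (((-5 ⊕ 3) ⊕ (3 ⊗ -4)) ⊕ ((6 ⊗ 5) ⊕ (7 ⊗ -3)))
(((-5 ⊕ 3) ⊕ (3 ⊗ -4)) ⊕ ((6 ⊗ 5) ⊕ (7 ⊗ -3))) = -5

Expand innermost to outermost. Recall ⊕ takes the minimum of its arguments and ⊗ takes their sum. Working out the expression (((-5 ⊕ 3) ⊕ (3 ⊗ -4)) ⊕ ((6 ⊗ 5) ⊕ (7 ⊗ -3))) gives -5.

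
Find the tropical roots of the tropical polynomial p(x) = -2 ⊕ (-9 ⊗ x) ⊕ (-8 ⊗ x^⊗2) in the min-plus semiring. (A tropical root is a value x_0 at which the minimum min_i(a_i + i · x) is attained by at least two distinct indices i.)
Roots: {-1, 7}

Each tropical root is a break point of the lower envelope of the lines y = a_i + i · x (there are 3 lines, with slopes 0, 1, ..., 2). Only the lines that attain the minimum somewhere contribute to roots; other lines are dominated. Here the surviving (envelope) indices are i = 2, i = 1, i = 0.
Intersections between consecutive envelope lines give the roots: for adjacent envelope indices i < j the intersection is x = (a_i − a_j) / (j − i). Reading off the sorted break points: {-1, 7}.
Verification: at each break x_0, at least two indices attain the minimum of min_i(a_i + i · x_0).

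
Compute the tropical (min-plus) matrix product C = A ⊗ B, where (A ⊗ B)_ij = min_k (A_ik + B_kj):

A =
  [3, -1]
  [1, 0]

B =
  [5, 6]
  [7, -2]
A ⊗ B =
  [6, -3]
  [6, -2]

Apply the min-plus product entry-by-entry:
  C[0][0] = min over k of (A[0][0] + B[0][0] = 3 + 5 = 8, A[0][1] + B[1][0] = -1 + 7 = 6) = 6 (attained at k = 1)
  C[0][1] = min over k of (A[0][0] + B[0][1] = 3 + 6 = 9, A[0][1] + B[1][1] = -1 + -2 = -3) = -3 (attained at k = 1)
  C[1][0] = min over k of (A[1][0] + B[0][0] = 1 + 5 = 6, A[1][1] + B[1][0] = 0 + 7 = 7) = 6 (attained at k = 0)
  C[1][1] = min over k of (A[1][0] + B[0][1] = 1 + 6 = 7, A[1][1] + B[1][1] = 0 + -2 = -2) = -2 (attained at k = 1)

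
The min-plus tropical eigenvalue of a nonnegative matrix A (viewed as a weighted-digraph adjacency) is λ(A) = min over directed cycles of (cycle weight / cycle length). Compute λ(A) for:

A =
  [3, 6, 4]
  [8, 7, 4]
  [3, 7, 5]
λ(A) = 3

Enumerate directed cycles and compute their means (weight / length). Sample:
  cycle 0 → 0: weight = 3, length = 1, mean = 3/1 ≈ 3.000
  cycle 1 → 1: weight = 7, length = 1, mean = 7/1 ≈ 7.000
  cycle 2 → 2: weight = 5, length = 1, mean = 5/1 ≈ 5.000
  cycle 0 → 1 → 0: weight = 14, length = 2, mean = 14/2 ≈ 7.000
  cycle 0 → 2 → 0: weight = 7, length = 2, mean = 7/2 ≈ 3.500
  cycle 1 → 0 → 1: weight = 14, length = 2, mean = 14/2 ≈ 7.000
Minimum mean = 3.000, attained e.g. along the cycle 0 → 0 with weight 3 and length 1. So λ(A) = 3/1 = 3.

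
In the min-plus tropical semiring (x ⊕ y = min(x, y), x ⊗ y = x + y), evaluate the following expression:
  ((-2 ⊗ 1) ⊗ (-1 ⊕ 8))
((-2 ⊗ 1) ⊗ (-1 ⊕ 8)) = -2

Expand innermost to outermost. Recall ⊕ takes the minimum of its arguments and ⊗ takes their sum. Working out the expression ((-2 ⊗ 1) ⊗ (-1 ⊕ 8)) gives -2.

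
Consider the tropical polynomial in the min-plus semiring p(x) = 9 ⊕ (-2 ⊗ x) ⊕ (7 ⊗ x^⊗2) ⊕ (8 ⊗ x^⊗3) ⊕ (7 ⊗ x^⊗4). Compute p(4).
p(4) = 2

A tropical monomial a ⊗ x^⊗i evaluates to a + i · x. Evaluating each term at x = 4:
  Term 0 contributes 9 + 0 · 4 = 9
  Term 1 contributes -2 + 1 · 4 = 2
  Term 2 contributes 7 + 2 · 4 = 15
  Term 3 contributes 8 + 3 · 4 = 20
  Term 4 contributes 7 + 4 · 4 = 23
p(4) = ⊕ of these = min[9, 2, 15, 20, 23] = 2.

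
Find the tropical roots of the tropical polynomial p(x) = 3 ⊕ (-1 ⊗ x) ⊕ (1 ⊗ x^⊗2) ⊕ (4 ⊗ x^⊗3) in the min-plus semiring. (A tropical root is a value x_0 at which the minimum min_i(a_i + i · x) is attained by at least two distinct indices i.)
Roots: {-3, -2, 4}

Each tropical root is a break point of the lower envelope of the lines y = a_i + i · x (there are 4 lines, with slopes 0, 1, ..., 3). Only the lines that attain the minimum somewhere contribute to roots; other lines are dominated. Here the surviving (envelope) indices are i = 3, i = 2, i = 1, i = 0.
Intersections between consecutive envelope lines give the roots: for adjacent envelope indices i < j the intersection is x = (a_i − a_j) / (j − i). Reading off the sorted break points: {-3, -2, 4}.
Verification: at each break x_0, at least two indices attain the minimum of min_i(a_i + i · x_0).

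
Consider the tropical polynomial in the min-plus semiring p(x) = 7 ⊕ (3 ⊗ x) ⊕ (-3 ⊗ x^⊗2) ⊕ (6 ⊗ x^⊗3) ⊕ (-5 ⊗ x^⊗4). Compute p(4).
p(4) = 5

A tropical monomial a ⊗ x^⊗i evaluates to a + i · x. Evaluating each term at x = 4:
  Term 0 contributes 7 + 0 · 4 = 7
  Term 1 contributes 3 + 1 · 4 = 7
  Term 2 contributes -3 + 2 · 4 = 5
  Term 3 contributes 6 + 3 · 4 = 18
  Term 4 contributes -5 + 4 · 4 = 11
p(4) = ⊕ of these = min[7, 7, 5, 18, 11] = 5.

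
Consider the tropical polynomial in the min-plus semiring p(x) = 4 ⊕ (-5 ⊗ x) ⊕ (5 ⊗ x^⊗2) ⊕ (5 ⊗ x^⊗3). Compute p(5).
p(5) = 0

A tropical monomial a ⊗ x^⊗i evaluates to a + i · x. Evaluating each term at x = 5:
  Term 0 contributes 4 + 0 · 5 = 4
  Term 1 contributes -5 + 1 · 5 = 0
  Term 2 contributes 5 + 2 · 5 = 15
  Term 3 contributes 5 + 3 · 5 = 20
p(5) = ⊕ of these = min[4, 0, 15, 20] = 0.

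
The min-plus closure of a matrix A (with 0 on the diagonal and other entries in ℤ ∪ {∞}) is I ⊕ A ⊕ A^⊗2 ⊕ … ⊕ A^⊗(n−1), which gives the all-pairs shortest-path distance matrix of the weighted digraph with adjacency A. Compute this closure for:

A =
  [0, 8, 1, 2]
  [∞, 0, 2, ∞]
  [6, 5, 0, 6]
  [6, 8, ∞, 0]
Closure =
  [0, 6, 1, 2]
  [8, 0, 2, 8]
  [6, 5, 0, 6]
  [6, 8, 7, 0]

This is the Floyd-Warshall all-pairs shortest-path computation. For each intermediate vertex k = 0, 1, …, 3, update dist[i][j] ← min(dist[i][j], dist[i][k] + dist[k][j]). The final matrix gives, for each (i, j), the minimum total weight of any directed path from i to j (possibly empty when i = j).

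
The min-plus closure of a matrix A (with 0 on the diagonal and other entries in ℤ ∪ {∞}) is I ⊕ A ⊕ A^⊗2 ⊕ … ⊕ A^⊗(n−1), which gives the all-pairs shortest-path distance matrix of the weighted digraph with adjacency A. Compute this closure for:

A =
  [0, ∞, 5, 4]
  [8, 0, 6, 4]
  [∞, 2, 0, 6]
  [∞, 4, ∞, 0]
Closure =
  [0, 7, 5, 4]
  [8, 0, 6, 4]
  [10, 2, 0, 6]
  [12, 4, 10, 0]

This is the Floyd-Warshall all-pairs shortest-path computation. For each intermediate vertex k = 0, 1, …, 3, update dist[i][j] ← min(dist[i][j], dist[i][k] + dist[k][j]). The final matrix gives, for each (i, j), the minimum total weight of any directed path from i to j (possibly empty when i = j).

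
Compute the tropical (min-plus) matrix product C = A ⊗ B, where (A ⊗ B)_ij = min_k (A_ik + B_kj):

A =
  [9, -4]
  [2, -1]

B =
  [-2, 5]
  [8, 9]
A ⊗ B =
  [4, 5]
  [0, 7]

Apply the min-plus product entry-by-entry:
  C[0][0] = min over k of (A[0][0] + B[0][0] = 9 + -2 = 7, A[0][1] + B[1][0] = -4 + 8 = 4) = 4 (attained at k = 1)
  C[0][1] = min over k of (A[0][0] + B[0][1] = 9 + 5 = 14, A[0][1] + B[1][1] = -4 + 9 = 5) = 5 (attained at k = 1)
  C[1][0] = min over k of (A[1][0] + B[0][0] = 2 + -2 = 0, A[1][1] + B[1][0] = -1 + 8 = 7) = 0 (attained at k = 0)
  C[1][1] = min over k of (A[1][0] + B[0][1] = 2 + 5 = 7, A[1][1] + B[1][1] = -1 + 9 = 8) = 7 (attained at k = 0)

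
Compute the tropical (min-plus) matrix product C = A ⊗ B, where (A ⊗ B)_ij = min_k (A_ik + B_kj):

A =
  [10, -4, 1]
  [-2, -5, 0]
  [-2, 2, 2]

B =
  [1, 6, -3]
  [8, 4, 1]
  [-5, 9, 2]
A ⊗ B =
  [-4, 0, -3]
  [-5, -1, -5]
  [-3, 4, -5]

Apply the min-plus product entry-by-entry:
  C[0][0] = min over k of (A[0][0] + B[0][0] = 10 + 1 = 11, A[0][1] + B[1][0] = -4 + 8 = 4, A[0][2] + B[2][0] = 1 + -5 = -4) = -4 (attained at k = 2)
  C[0][1] = min over k of (A[0][0] + B[0][1] = 10 + 6 = 16, A[0][1] + B[1][1] = -4 + 4 = 0, A[0][2] + B[2][1] = 1 + 9 = 10) = 0 (attained at k = 1)
  C[0][2] = min over k of (A[0][0] + B[0][2] = 10 + -3 = 7, A[0][1] + B[1][2] = -4 + 1 = -3, A[0][2] + B[2][2] = 1 + 2 = 3) = -3 (attained at k = 1)
  C[1][0] = min over k of (A[1][0] + B[0][0] = -2 + 1 = -1, A[1][1] + B[1][0] = -5 + 8 = 3, A[1][2] + B[2][0] = 0 + -5 = -5) = -5 (attained at k = 2)
  C[1][1] = min over k of (A[1][0] + B[0][1] = -2 + 6 = 4, A[1][1] + B[1][1] = -5 + 4 = -1, A[1][2] + B[2][1] = 0 + 9 = 9) = -1 (attained at k = 1)
  C[1][2] = min over k of (A[1][0] + B[0][2] = -2 + -3 = -5, A[1][1] + B[1][2] = -5 + 1 = -4, A[1][2] + B[2][2] = 0 + 2 = 2) = -5 (attained at k = 0)
  C[2][0] = min over k of (A[2][0] + B[0][0] = -2 + 1 = -1, A[2][1] + B[1][0] = 2 + 8 = 10, A[2][2] + B[2][0] = 2 + -5 = -3) = -3 (attained at k = 2)
  C[2][1] = min over k of (A[2][0] + B[0][1] = -2 + 6 = 4, A[2][1] + B[1][1] = 2 + 4 = 6, A[2][2] + B[2][1] = 2 + 9 = 11) = 4 (attained at k = 0)
  C[2][2] = min over k of (A[2][0] + B[0][2] = -2 + -3 = -5, A[2][1] + B[1][2] = 2 + 1 = 3, A[2][2] + B[2][2] = 2 + 2 = 4) = -5 (attained at k = 0)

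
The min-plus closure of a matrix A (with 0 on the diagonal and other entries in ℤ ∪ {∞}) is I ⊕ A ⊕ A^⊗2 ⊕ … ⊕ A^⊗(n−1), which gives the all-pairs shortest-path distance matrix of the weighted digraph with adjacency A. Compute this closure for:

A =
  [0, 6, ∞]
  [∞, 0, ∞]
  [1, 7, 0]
Closure =
  [0, 6, ∞]
  [∞, 0, ∞]
  [1, 7, 0]

This is the Floyd-Warshall all-pairs shortest-path computation. For each intermediate vertex k = 0, 1, …, 2, update dist[i][j] ← min(dist[i][j], dist[i][k] + dist[k][j]). The final matrix gives, for each (i, j), the minimum total weight of any directed path from i to j (possibly empty when i = j).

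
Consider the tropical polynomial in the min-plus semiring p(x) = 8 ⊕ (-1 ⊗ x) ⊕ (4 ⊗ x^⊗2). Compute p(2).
p(2) = 1

A tropical monomial a ⊗ x^⊗i evaluates to a + i · x. Evaluating each term at x = 2:
  Term 0 contributes 8 + 0 · 2 = 8
  Term 1 contributes -1 + 1 · 2 = 1
  Term 2 contributes 4 + 2 · 2 = 8
p(2) = ⊕ of these = min[8, 1, 8] = 1.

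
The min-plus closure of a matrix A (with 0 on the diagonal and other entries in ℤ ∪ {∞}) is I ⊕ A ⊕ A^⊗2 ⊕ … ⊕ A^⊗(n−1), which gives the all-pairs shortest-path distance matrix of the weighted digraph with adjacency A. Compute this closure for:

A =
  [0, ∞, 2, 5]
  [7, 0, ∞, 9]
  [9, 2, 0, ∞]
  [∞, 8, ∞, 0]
Closure =
  [0, 4, 2, 5]
  [7, 0, 9, 9]
  [9, 2, 0, 11]
  [15, 8, 17, 0]

This is the Floyd-Warshall all-pairs shortest-path computation. For each intermediate vertex k = 0, 1, …, 3, update dist[i][j] ← min(dist[i][j], dist[i][k] + dist[k][j]). The final matrix gives, for each (i, j), the minimum total weight of any directed path from i to j (possibly empty when i = j).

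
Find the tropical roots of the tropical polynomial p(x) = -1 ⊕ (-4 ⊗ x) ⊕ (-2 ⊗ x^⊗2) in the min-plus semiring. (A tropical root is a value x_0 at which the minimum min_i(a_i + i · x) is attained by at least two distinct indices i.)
Roots: {-2, 3}

Each tropical root is a break point of the lower envelope of the lines y = a_i + i · x (there are 3 lines, with slopes 0, 1, ..., 2). Only the lines that attain the minimum somewhere contribute to roots; other lines are dominated. Here the surviving (envelope) indices are i = 2, i = 1, i = 0.
Intersections between consecutive envelope lines give the roots: for adjacent envelope indices i < j the intersection is x = (a_i − a_j) / (j − i). Reading off the sorted break points: {-2, 3}.
Verification: at each break x_0, at least two indices attain the minimum of min_i(a_i + i · x_0).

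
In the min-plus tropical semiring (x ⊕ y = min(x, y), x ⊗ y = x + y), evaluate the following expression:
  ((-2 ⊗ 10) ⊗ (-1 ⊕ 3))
((-2 ⊗ 10) ⊗ (-1 ⊕ 3)) = 7

Expand innermost to outermost. Recall ⊕ takes the minimum of its arguments and ⊗ takes their sum. Working out the expression ((-2 ⊗ 10) ⊗ (-1 ⊕ 3)) gives 7.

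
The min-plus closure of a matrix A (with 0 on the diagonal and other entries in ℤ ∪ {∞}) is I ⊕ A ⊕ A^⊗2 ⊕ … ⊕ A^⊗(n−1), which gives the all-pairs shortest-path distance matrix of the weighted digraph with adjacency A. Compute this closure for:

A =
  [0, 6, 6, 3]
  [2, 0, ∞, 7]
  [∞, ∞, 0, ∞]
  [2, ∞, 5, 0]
Closure =
  [0, 6, 6, 3]
  [2, 0, 8, 5]
  [∞, ∞, 0, ∞]
  [2, 8, 5, 0]

This is the Floyd-Warshall all-pairs shortest-path computation. For each intermediate vertex k = 0, 1, …, 3, update dist[i][j] ← min(dist[i][j], dist[i][k] + dist[k][j]). The final matrix gives, for each (i, j), the minimum total weight of any directed path from i to j (possibly empty when i = j).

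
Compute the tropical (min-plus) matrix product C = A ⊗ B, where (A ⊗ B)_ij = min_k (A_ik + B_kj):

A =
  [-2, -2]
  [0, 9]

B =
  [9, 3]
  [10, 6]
A ⊗ B =
  [7, 1]
  [9, 3]

Apply the min-plus product entry-by-entry:
  C[0][0] = min over k of (A[0][0] + B[0][0] = -2 + 9 = 7, A[0][1] + B[1][0] = -2 + 10 = 8) = 7 (attained at k = 0)
  C[0][1] = min over k of (A[0][0] + B[0][1] = -2 + 3 = 1, A[0][1] + B[1][1] = -2 + 6 = 4) = 1 (attained at k = 0)
  C[1][0] = min over k of (A[1][0] + B[0][0] = 0 + 9 = 9, A[1][1] + B[1][0] = 9 + 10 = 19) = 9 (attained at k = 0)
  C[1][1] = min over k of (A[1][0] + B[0][1] = 0 + 3 = 3, A[1][1] + B[1][1] = 9 + 6 = 15) = 3 (attained at k = 0)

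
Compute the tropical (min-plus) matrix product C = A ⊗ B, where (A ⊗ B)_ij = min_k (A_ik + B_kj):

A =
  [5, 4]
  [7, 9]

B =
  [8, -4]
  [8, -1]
A ⊗ B =
  [12, 1]
  [15, 3]

Apply the min-plus product entry-by-entry:
  C[0][0] = min over k of (A[0][0] + B[0][0] = 5 + 8 = 13, A[0][1] + B[1][0] = 4 + 8 = 12) = 12 (attained at k = 1)
  C[0][1] = min over k of (A[0][0] + B[0][1] = 5 + -4 = 1, A[0][1] + B[1][1] = 4 + -1 = 3) = 1 (attained at k = 0)
  C[1][0] = min over k of (A[1][0] + B[0][0] = 7 + 8 = 15, A[1][1] + B[1][0] = 9 + 8 = 17) = 15 (attained at k = 0)
  C[1][1] = min over k of (A[1][0] + B[0][1] = 7 + -4 = 3, A[1][1] + B[1][1] = 9 + -1 = 8) = 3 (attained at k = 0)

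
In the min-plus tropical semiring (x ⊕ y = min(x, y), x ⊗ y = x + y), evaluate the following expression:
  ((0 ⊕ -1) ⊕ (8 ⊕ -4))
((0 ⊕ -1) ⊕ (8 ⊕ -4)) = -4

Expand innermost to outermost. Recall ⊕ takes the minimum of its arguments and ⊗ takes their sum. Working out the expression ((0 ⊕ -1) ⊕ (8 ⊕ -4)) gives -4.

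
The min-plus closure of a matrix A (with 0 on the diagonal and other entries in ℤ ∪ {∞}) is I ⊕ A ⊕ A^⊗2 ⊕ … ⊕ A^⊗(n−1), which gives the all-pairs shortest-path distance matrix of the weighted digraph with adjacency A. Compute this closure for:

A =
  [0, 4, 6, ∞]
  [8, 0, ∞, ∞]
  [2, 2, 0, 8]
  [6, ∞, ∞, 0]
Closure =
  [0, 4, 6, 14]
  [8, 0, 14, 22]
  [2, 2, 0, 8]
  [6, 10, 12, 0]

This is the Floyd-Warshall all-pairs shortest-path computation. For each intermediate vertex k = 0, 1, …, 3, update dist[i][j] ← min(dist[i][j], dist[i][k] + dist[k][j]). The final matrix gives, for each (i, j), the minimum total weight of any directed path from i to j (possibly empty when i = j).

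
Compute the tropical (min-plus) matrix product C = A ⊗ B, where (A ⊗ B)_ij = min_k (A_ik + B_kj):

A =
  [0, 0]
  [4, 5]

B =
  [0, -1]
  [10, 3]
A ⊗ B =
  [0, -1]
  [4, 3]

Apply the min-plus product entry-by-entry:
  C[0][0] = min over k of (A[0][0] + B[0][0] = 0 + 0 = 0, A[0][1] + B[1][0] = 0 + 10 = 10) = 0 (attained at k = 0)
  C[0][1] = min over k of (A[0][0] + B[0][1] = 0 + -1 = -1, A[0][1] + B[1][1] = 0 + 3 = 3) = -1 (attained at k = 0)
  C[1][0] = min over k of (A[1][0] + B[0][0] = 4 + 0 = 4, A[1][1] + B[1][0] = 5 + 10 = 15) = 4 (attained at k = 0)
  C[1][1] = min over k of (A[1][0] + B[0][1] = 4 + -1 = 3, A[1][1] + B[1][1] = 5 + 3 = 8) = 3 (attained at k = 0)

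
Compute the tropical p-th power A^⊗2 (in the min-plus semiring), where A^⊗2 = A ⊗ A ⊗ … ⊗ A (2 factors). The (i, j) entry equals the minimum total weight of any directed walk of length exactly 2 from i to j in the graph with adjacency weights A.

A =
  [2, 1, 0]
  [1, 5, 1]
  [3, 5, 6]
A^⊗2 =
  [2, 3, 2]
  [3, 2, 1]
  [5, 4, 3]

Each entry (A^⊗2)_ij equals the minimum over all length-2 walks i = v_0 → v_1 → … → v_2 = j of Σ_t A[v_t][v_{t+1}]. For example, for (i, j) = (0, 2) we minimise over 3 possible intermediate vertex sequences; the minimum is 2, attained along the walk 0 → 0 → 2.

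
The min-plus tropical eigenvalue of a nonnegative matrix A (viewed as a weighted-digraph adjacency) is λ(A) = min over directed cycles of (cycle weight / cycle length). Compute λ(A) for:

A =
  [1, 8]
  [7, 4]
λ(A) = 1

Enumerate directed cycles and compute their means (weight / length). Sample:
  cycle 0 → 0: weight = 1, length = 1, mean = 1/1 ≈ 1.000
  cycle 1 → 1: weight = 4, length = 1, mean = 4/1 ≈ 4.000
  cycle 0 → 1 → 0: weight = 15, length = 2, mean = 15/2 ≈ 7.500
  cycle 1 → 0 → 1: weight = 15, length = 2, mean = 15/2 ≈ 7.500
Minimum mean = 1.000, attained e.g. along the cycle 0 → 0 with weight 1 and length 1. So λ(A) = 1/1 = 1.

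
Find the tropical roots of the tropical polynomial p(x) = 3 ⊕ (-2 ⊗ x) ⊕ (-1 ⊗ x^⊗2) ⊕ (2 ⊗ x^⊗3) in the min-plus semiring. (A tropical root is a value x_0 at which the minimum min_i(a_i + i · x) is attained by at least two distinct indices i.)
Roots: {-3, -1, 5}

Each tropical root is a break point of the lower envelope of the lines y = a_i + i · x (there are 4 lines, with slopes 0, 1, ..., 3). Only the lines that attain the minimum somewhere contribute to roots; other lines are dominated. Here the surviving (envelope) indices are i = 3, i = 2, i = 1, i = 0.
Intersections between consecutive envelope lines give the roots: for adjacent envelope indices i < j the intersection is x = (a_i − a_j) / (j − i). Reading off the sorted break points: {-3, -1, 5}.
Verification: at each break x_0, at least two indices attain the minimum of min_i(a_i + i · x_0).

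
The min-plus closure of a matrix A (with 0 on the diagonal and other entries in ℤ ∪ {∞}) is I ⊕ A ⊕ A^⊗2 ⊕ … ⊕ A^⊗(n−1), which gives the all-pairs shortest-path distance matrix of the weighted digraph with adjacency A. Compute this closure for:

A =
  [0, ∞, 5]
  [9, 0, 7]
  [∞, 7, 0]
Closure =
  [0, 12, 5]
  [9, 0, 7]
  [16, 7, 0]

This is the Floyd-Warshall all-pairs shortest-path computation. For each intermediate vertex k = 0, 1, …, 2, update dist[i][j] ← min(dist[i][j], dist[i][k] + dist[k][j]). The final matrix gives, for each (i, j), the minimum total weight of any directed path from i to j (possibly empty when i = j).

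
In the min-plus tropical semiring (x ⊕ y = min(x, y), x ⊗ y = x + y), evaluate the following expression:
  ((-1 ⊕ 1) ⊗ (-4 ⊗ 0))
((-1 ⊕ 1) ⊗ (-4 ⊗ 0)) = -5

Expand innermost to outermost. Recall ⊕ takes the minimum of its arguments and ⊗ takes their sum. Working out the expression ((-1 ⊕ 1) ⊗ (-4 ⊗ 0)) gives -5.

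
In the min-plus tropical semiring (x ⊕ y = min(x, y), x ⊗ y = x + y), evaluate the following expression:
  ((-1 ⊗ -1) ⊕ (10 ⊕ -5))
((-1 ⊗ -1) ⊕ (10 ⊕ -5)) = -5

Expand innermost to outermost. Recall ⊕ takes the minimum of its arguments and ⊗ takes their sum. Working out the expression ((-1 ⊗ -1) ⊕ (10 ⊕ -5)) gives -5.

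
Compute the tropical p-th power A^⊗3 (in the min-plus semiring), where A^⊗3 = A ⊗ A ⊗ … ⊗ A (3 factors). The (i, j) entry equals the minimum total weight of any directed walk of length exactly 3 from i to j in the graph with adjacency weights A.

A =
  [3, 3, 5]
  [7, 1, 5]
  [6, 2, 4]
A^⊗3 =
  [9, 5, 9]
  [9, 3, 7]
  [10, 4, 8]

Each entry (A^⊗3)_ij equals the minimum over all length-3 walks i = v_0 → v_1 → … → v_3 = j of Σ_t A[v_t][v_{t+1}]. For example, for (i, j) = (0, 2) we minimise over 9 possible intermediate vertex sequences; the minimum is 9, attained along the walk 0 → 1 → 1 → 2.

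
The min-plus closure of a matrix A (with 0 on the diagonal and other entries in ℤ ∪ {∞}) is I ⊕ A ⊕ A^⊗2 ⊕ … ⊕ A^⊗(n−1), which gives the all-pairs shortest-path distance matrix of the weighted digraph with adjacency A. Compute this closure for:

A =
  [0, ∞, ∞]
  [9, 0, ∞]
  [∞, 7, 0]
Closure =
  [0, ∞, ∞]
  [9, 0, ∞]
  [16, 7, 0]

This is the Floyd-Warshall all-pairs shortest-path computation. For each intermediate vertex k = 0, 1, …, 2, update dist[i][j] ← min(dist[i][j], dist[i][k] + dist[k][j]). The final matrix gives, for each (i, j), the minimum total weight of any directed path from i to j (possibly empty when i = j).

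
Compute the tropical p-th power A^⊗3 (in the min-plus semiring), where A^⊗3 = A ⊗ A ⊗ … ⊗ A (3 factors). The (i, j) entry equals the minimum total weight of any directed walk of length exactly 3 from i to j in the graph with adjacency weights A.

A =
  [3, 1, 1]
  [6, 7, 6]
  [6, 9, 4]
A^⊗3 =
  [9, 7, 7]
  [12, 10, 10]
  [12, 10, 10]

Each entry (A^⊗3)_ij equals the minimum over all length-3 walks i = v_0 → v_1 → … → v_3 = j of Σ_t A[v_t][v_{t+1}]. For example, for (i, j) = (0, 2) we minimise over 9 possible intermediate vertex sequences; the minimum is 7, attained along the walk 0 → 0 → 0 → 2.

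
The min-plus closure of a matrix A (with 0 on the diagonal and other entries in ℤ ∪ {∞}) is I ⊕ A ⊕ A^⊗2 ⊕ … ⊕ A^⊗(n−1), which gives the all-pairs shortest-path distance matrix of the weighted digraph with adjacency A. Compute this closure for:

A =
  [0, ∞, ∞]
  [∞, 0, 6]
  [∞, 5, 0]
Closure =
  [0, ∞, ∞]
  [∞, 0, 6]
  [∞, 5, 0]

This is the Floyd-Warshall all-pairs shortest-path computation. For each intermediate vertex k = 0, 1, …, 2, update dist[i][j] ← min(dist[i][j], dist[i][k] + dist[k][j]). The final matrix gives, for each (i, j), the minimum total weight of any directed path from i to j (possibly empty when i = j).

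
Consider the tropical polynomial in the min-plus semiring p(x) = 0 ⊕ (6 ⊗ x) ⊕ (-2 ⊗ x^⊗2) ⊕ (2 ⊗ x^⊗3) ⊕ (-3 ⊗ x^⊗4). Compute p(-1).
p(-1) = -7

A tropical monomial a ⊗ x^⊗i evaluates to a + i · x. Evaluating each term at x = -1:
  Term 0 contributes 0 + 0 · -1 = 0
  Term 1 contributes 6 + 1 · -1 = 5
  Term 2 contributes -2 + 2 · -1 = -4
  Term 3 contributes 2 + 3 · -1 = -1
  Term 4 contributes -3 + 4 · -1 = -7
p(-1) = ⊕ of these = min[0, 5, -4, -1, -7] = -7.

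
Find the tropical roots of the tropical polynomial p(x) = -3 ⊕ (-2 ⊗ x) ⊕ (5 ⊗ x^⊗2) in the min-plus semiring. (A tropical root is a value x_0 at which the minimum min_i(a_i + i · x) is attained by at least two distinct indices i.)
Roots: {-7, -1}

Each tropical root is a break point of the lower envelope of the lines y = a_i + i · x (there are 3 lines, with slopes 0, 1, ..., 2). Only the lines that attain the minimum somewhere contribute to roots; other lines are dominated. Here the surviving (envelope) indices are i = 2, i = 1, i = 0.
Intersections between consecutive envelope lines give the roots: for adjacent envelope indices i < j the intersection is x = (a_i − a_j) / (j − i). Reading off the sorted break points: {-7, -1}.
Verification: at each break x_0, at least two indices attain the minimum of min_i(a_i + i · x_0).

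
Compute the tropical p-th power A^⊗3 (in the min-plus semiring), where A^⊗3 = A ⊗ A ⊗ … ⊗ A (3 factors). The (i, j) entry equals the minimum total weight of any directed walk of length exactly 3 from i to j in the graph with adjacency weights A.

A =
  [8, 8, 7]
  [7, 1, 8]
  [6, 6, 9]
A^⊗3 =
  [16, 10, 17]
  [9, 3, 10]
  [14, 8, 15]

Each entry (A^⊗3)_ij equals the minimum over all length-3 walks i = v_0 → v_1 → … → v_3 = j of Σ_t A[v_t][v_{t+1}]. For example, for (i, j) = (0, 2) we minimise over 9 possible intermediate vertex sequences; the minimum is 17, attained along the walk 0 → 1 → 1 → 2.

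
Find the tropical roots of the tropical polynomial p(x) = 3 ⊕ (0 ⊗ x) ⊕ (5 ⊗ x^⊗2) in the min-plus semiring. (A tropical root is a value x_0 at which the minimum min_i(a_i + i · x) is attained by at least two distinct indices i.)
Roots: {-5, 3}

Each tropical root is a break point of the lower envelope of the lines y = a_i + i · x (there are 3 lines, with slopes 0, 1, ..., 2). Only the lines that attain the minimum somewhere contribute to roots; other lines are dominated. Here the surviving (envelope) indices are i = 2, i = 1, i = 0.
Intersections between consecutive envelope lines give the roots: for adjacent envelope indices i < j the intersection is x = (a_i − a_j) / (j − i). Reading off the sorted break points: {-5, 3}.
Verification: at each break x_0, at least two indices attain the minimum of min_i(a_i + i · x_0).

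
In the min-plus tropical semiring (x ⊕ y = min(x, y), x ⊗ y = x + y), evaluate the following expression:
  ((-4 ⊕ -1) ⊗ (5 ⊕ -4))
((-4 ⊕ -1) ⊗ (5 ⊕ -4)) = -8

Expand innermost to outermost. Recall ⊕ takes the minimum of its arguments and ⊗ takes their sum. Working out the expression ((-4 ⊕ -1) ⊗ (5 ⊕ -4)) gives -8.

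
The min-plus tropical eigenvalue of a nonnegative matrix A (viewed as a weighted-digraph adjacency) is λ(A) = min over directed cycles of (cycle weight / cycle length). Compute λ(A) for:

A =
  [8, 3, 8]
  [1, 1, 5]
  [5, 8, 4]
λ(A) = 1

Enumerate directed cycles and compute their means (weight / length). Sample:
  cycle 0 → 0: weight = 8, length = 1, mean = 8/1 ≈ 8.000
  cycle 1 → 1: weight = 1, length = 1, mean = 1/1 ≈ 1.000
  cycle 2 → 2: weight = 4, length = 1, mean = 4/1 ≈ 4.000
  cycle 0 → 1 → 0: weight = 4, length = 2, mean = 4/2 ≈ 2.000
  cycle 0 → 2 → 0: weight = 13, length = 2, mean = 13/2 ≈ 6.500
  cycle 1 → 0 → 1: weight = 4, length = 2, mean = 4/2 ≈ 2.000
Minimum mean = 1.000, attained e.g. along the cycle 1 → 1 with weight 1 and length 1. So λ(A) = 1/1 = 1.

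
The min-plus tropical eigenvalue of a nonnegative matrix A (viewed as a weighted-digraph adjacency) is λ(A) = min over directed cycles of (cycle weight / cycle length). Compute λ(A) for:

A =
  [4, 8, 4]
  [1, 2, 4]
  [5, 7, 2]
λ(A) = 2

Enumerate directed cycles and compute their means (weight / length). Sample:
  cycle 0 → 0: weight = 4, length = 1, mean = 4/1 ≈ 4.000
  cycle 1 → 1: weight = 2, length = 1, mean = 2/1 ≈ 2.000
  cycle 2 → 2: weight = 2, length = 1, mean = 2/1 ≈ 2.000
  cycle 0 → 1 → 0: weight = 9, length = 2, mean = 9/2 ≈ 4.500
  cycle 0 → 2 → 0: weight = 9, length = 2, mean = 9/2 ≈ 4.500
  cycle 1 → 0 → 1: weight = 9, length = 2, mean = 9/2 ≈ 4.500
Minimum mean = 2.000, attained e.g. along the cycle 1 → 1 with weight 2 and length 1. So λ(A) = 2/1 = 2.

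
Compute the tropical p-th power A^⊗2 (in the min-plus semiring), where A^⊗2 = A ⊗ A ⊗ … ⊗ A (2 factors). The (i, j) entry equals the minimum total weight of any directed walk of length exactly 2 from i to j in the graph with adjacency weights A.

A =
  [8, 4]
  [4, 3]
A^⊗2 =
  [8, 7]
  [7, 6]

Each entry (A^⊗2)_ij equals the minimum over all length-2 walks i = v_0 → v_1 → … → v_2 = j of Σ_t A[v_t][v_{t+1}]. For example, for (i, j) = (0, 1) we minimise over 2 possible intermediate vertex sequences; the minimum is 7, attained along the walk 0 → 1 → 1.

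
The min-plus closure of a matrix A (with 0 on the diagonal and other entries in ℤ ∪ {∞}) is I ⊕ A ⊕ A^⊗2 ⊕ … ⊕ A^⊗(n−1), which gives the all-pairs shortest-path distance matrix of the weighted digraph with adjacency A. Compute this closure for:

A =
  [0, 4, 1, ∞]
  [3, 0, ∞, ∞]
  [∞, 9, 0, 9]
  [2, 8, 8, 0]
Closure =
  [0, 4, 1, 10]
  [3, 0, 4, 13]
  [11, 9, 0, 9]
  [2, 6, 3, 0]

This is the Floyd-Warshall all-pairs shortest-path computation. For each intermediate vertex k = 0, 1, …, 3, update dist[i][j] ← min(dist[i][j], dist[i][k] + dist[k][j]). The final matrix gives, for each (i, j), the minimum total weight of any directed path from i to j (possibly empty when i = j).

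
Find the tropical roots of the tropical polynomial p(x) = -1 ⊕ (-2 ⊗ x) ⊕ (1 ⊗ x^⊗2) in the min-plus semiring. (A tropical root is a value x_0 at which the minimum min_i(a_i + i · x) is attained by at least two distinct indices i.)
Roots: {-3, 1}

Each tropical root is a break point of the lower envelope of the lines y = a_i + i · x (there are 3 lines, with slopes 0, 1, ..., 2). Only the lines that attain the minimum somewhere contribute to roots; other lines are dominated. Here the surviving (envelope) indices are i = 2, i = 1, i = 0.
Intersections between consecutive envelope lines give the roots: for adjacent envelope indices i < j the intersection is x = (a_i − a_j) / (j − i). Reading off the sorted break points: {-3, 1}.
Verification: at each break x_0, at least two indices attain the minimum of min_i(a_i + i · x_0).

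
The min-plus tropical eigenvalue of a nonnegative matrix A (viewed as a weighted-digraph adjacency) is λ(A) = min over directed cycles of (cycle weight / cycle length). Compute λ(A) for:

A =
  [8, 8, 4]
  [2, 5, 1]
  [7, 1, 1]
λ(A) = 1

Enumerate directed cycles and compute their means (weight / length). Sample:
  cycle 0 → 0: weight = 8, length = 1, mean = 8/1 ≈ 8.000
  cycle 1 → 1: weight = 5, length = 1, mean = 5/1 ≈ 5.000
  cycle 2 → 2: weight = 1, length = 1, mean = 1/1 ≈ 1.000
  cycle 0 → 1 → 0: weight = 10, length = 2, mean = 10/2 ≈ 5.000
  cycle 0 → 2 → 0: weight = 11, length = 2, mean = 11/2 ≈ 5.500
  cycle 1 → 0 → 1: weight = 10, length = 2, mean = 10/2 ≈ 5.000
Minimum mean = 1.000, attained e.g. along the cycle 2 → 2 with weight 1 and length 1. So λ(A) = 1/1 = 1.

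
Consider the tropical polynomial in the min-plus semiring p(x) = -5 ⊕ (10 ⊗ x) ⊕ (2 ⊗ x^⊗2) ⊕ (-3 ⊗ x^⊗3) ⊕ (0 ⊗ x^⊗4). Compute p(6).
p(6) = -5

A tropical monomial a ⊗ x^⊗i evaluates to a + i · x. Evaluating each term at x = 6:
  Term 0 contributes -5 + 0 · 6 = -5
  Term 1 contributes 10 + 1 · 6 = 16
  Term 2 contributes 2 + 2 · 6 = 14
  Term 3 contributes -3 + 3 · 6 = 15
  Term 4 contributes 0 + 4 · 6 = 24
p(6) = ⊕ of these = min[-5, 16, 14, 15, 24] = -5.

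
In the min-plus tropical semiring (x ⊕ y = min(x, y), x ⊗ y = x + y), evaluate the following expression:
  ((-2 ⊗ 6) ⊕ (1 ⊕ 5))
((-2 ⊗ 6) ⊕ (1 ⊕ 5)) = 1

Expand innermost to outermost. Recall ⊕ takes the minimum of its arguments and ⊗ takes their sum. Working out the expression ((-2 ⊗ 6) ⊕ (1 ⊕ 5)) gives 1.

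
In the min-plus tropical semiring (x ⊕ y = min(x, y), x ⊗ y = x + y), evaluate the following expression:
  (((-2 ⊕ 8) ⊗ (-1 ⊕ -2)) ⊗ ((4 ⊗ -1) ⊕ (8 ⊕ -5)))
(((-2 ⊕ 8) ⊗ (-1 ⊕ -2)) ⊗ ((4 ⊗ -1) ⊕ (8 ⊕ -5))) = -9

Expand innermost to outermost. Recall ⊕ takes the minimum of its arguments and ⊗ takes their sum. Working out the expression (((-2 ⊕ 8) ⊗ (-1 ⊕ -2)) ⊗ ((4 ⊗ -1) ⊕ (8 ⊕ -5))) gives -9.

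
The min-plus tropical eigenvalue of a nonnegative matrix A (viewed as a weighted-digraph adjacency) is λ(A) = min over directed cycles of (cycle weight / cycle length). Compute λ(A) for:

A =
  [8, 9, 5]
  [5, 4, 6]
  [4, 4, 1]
λ(A) = 1

Enumerate directed cycles and compute their means (weight / length). Sample:
  cycle 0 → 0: weight = 8, length = 1, mean = 8/1 ≈ 8.000
  cycle 1 → 1: weight = 4, length = 1, mean = 4/1 ≈ 4.000
  cycle 2 → 2: weight = 1, length = 1, mean = 1/1 ≈ 1.000
  cycle 0 → 1 → 0: weight = 14, length = 2, mean = 14/2 ≈ 7.000
  cycle 0 → 2 → 0: weight = 9, length = 2, mean = 9/2 ≈ 4.500
  cycle 1 → 0 → 1: weight = 14, length = 2, mean = 14/2 ≈ 7.000
Minimum mean = 1.000, attained e.g. along the cycle 2 → 2 with weight 1 and length 1. So λ(A) = 1/1 = 1.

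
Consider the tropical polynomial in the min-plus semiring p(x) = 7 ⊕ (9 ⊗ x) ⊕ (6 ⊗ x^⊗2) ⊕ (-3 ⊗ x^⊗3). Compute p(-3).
p(-3) = -12

A tropical monomial a ⊗ x^⊗i evaluates to a + i · x. Evaluating each term at x = -3:
  Term 0 contributes 7 + 0 · -3 = 7
  Term 1 contributes 9 + 1 · -3 = 6
  Term 2 contributes 6 + 2 · -3 = 0
  Term 3 contributes -3 + 3 · -3 = -12
p(-3) = ⊕ of these = min[7, 6, 0, -12] = -12.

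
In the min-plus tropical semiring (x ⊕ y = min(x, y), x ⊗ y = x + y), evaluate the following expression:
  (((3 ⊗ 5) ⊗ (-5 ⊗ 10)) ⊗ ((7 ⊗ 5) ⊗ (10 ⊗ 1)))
(((3 ⊗ 5) ⊗ (-5 ⊗ 10)) ⊗ ((7 ⊗ 5) ⊗ (10 ⊗ 1))) = 36

Expand innermost to outermost. Recall ⊕ takes the minimum of its arguments and ⊗ takes their sum. Working out the expression (((3 ⊗ 5) ⊗ (-5 ⊗ 10)) ⊗ ((7 ⊗ 5) ⊗ (10 ⊗ 1))) gives 36.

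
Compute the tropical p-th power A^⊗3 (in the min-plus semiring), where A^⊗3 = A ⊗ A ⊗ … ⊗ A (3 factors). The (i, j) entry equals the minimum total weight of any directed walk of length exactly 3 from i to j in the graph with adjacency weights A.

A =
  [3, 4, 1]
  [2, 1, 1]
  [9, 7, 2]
A^⊗3 =
  [7, 6, 5]
  [4, 3, 3]
  [10, 9, 6]

Each entry (A^⊗3)_ij equals the minimum over all length-3 walks i = v_0 → v_1 → … → v_3 = j of Σ_t A[v_t][v_{t+1}]. For example, for (i, j) = (0, 2) we minimise over 9 possible intermediate vertex sequences; the minimum is 5, attained along the walk 0 → 2 → 2 → 2.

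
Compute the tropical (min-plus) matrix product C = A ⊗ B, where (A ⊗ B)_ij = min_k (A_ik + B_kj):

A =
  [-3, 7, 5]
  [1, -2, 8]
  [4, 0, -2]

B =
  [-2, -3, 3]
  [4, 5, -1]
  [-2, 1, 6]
A ⊗ B =
  [-5, -6, 0]
  [-1, -2, -3]
  [-4, -1, -1]

Apply the min-plus product entry-by-entry:
  C[0][0] = min over k of (A[0][0] + B[0][0] = -3 + -2 = -5, A[0][1] + B[1][0] = 7 + 4 = 11, A[0][2] + B[2][0] = 5 + -2 = 3) = -5 (attained at k = 0)
  C[0][1] = min over k of (A[0][0] + B[0][1] = -3 + -3 = -6, A[0][1] + B[1][1] = 7 + 5 = 12, A[0][2] + B[2][1] = 5 + 1 = 6) = -6 (attained at k = 0)
  C[0][2] = min over k of (A[0][0] + B[0][2] = -3 + 3 = 0, A[0][1] + B[1][2] = 7 + -1 = 6, A[0][2] + B[2][2] = 5 + 6 = 11) = 0 (attained at k = 0)
  C[1][0] = min over k of (A[1][0] + B[0][0] = 1 + -2 = -1, A[1][1] + B[1][0] = -2 + 4 = 2, A[1][2] + B[2][0] = 8 + -2 = 6) = -1 (attained at k = 0)
  C[1][1] = min over k of (A[1][0] + B[0][1] = 1 + -3 = -2, A[1][1] + B[1][1] = -2 + 5 = 3, A[1][2] + B[2][1] = 8 + 1 = 9) = -2 (attained at k = 0)
  C[1][2] = min over k of (A[1][0] + B[0][2] = 1 + 3 = 4, A[1][1] + B[1][2] = -2 + -1 = -3, A[1][2] + B[2][2] = 8 + 6 = 14) = -3 (attained at k = 1)
  C[2][0] = min over k of (A[2][0] + B[0][0] = 4 + -2 = 2, A[2][1] + B[1][0] = 0 + 4 = 4, A[2][2] + B[2][0] = -2 + -2 = -4) = -4 (attained at k = 2)
  C[2][1] = min over k of (A[2][0] + B[0][1] = 4 + -3 = 1, A[2][1] + B[1][1] = 0 + 5 = 5, A[2][2] + B[2][1] = -2 + 1 = -1) = -1 (attained at k = 2)
  C[2][2] = min over k of (A[2][0] + B[0][2] = 4 + 3 = 7, A[2][1] + B[1][2] = 0 + -1 = -1, A[2][2] + B[2][2] = -2 + 6 = 4) = -1 (attained at k = 1)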